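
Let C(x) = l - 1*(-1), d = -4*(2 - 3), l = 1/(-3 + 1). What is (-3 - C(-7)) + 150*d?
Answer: 1193/2 ≈ 596.50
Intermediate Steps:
l = -½ (l = 1/(-2) = -½ ≈ -0.50000)
d = 4 (d = -4*(-1) = 4)
C(x) = ½ (C(x) = -½ - 1*(-1) = -½ + 1 = ½)
(-3 - C(-7)) + 150*d = (-3 - 1*½) + 150*4 = (-3 - ½) + 600 = -7/2 + 600 = 1193/2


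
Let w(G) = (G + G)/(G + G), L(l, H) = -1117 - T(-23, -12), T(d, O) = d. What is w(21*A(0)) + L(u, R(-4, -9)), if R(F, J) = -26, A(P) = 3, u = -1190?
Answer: -1093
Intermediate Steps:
L(l, H) = -1094 (L(l, H) = -1117 - 1*(-23) = -1117 + 23 = -1094)
w(G) = 1 (w(G) = (2*G)/((2*G)) = (2*G)*(1/(2*G)) = 1)
w(21*A(0)) + L(u, R(-4, -9)) = 1 - 1094 = -1093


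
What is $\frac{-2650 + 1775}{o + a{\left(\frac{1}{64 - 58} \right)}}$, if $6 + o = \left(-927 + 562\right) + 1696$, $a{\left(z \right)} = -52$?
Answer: $- \frac{875}{1273} \approx -0.68735$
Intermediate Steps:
$o = 1325$ ($o = -6 + \left(\left(-927 + 562\right) + 1696\right) = -6 + \left(-365 + 1696\right) = -6 + 1331 = 1325$)
$\frac{-2650 + 1775}{o + a{\left(\frac{1}{64 - 58} \right)}} = \frac{-2650 + 1775}{1325 - 52} = - \frac{875}{1273}$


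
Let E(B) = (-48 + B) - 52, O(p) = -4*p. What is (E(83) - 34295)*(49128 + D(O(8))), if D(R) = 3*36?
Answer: -1689385632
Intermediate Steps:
E(B) = -100 + B
D(R) = 108
(E(83) - 34295)*(49128 + D(O(8))) = ((-100 + 83) - 34295)*(49128 + 108) = (-17 - 34295)*49236 = -34312*49236 = -1689385632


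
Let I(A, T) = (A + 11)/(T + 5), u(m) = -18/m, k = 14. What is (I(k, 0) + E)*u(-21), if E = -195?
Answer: -1140/7 ≈ -162.86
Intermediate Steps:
I(A, T) = (11 + A)/(5 + T)
(I(k, 0) + E)*u(-21) = ((11 + 14)/(5 + 0) - 195)*(-18/(-21)) = (25/5 - 195)*(-18*(-1/21)) = ((⅕)*25 - 195)*(6/7) = (5 - 195)*(6/7) = -190*6/7 = -1140/7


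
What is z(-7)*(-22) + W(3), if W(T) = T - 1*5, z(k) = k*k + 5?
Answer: -1190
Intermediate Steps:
z(k) = 5 + k**2 (z(k) = k**2 + 5 = 5 + k**2)
W(T) = -5 + T (W(T) = T - 5 = -5 + T)
z(-7)*(-22) + W(3) = (5 + (-7)**2)*(-22) + (-5 + 3) = (5 + 49)*(-22) - 2 = 54*(-22) - 2 = -1188 - 2 = -1190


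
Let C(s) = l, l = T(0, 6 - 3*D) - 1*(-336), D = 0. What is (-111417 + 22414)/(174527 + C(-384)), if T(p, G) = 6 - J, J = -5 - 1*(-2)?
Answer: -89003/174872 ≈ -0.50896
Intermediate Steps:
J = -3 (J = -5 + 2 = -3)
T(p, G) = 9 (T(p, G) = 6 - 1*(-3) = 6 + 3 = 9)
l = 345 (l = 9 - 1*(-336) = 9 + 336 = 345)
C(s) = 345
(-111417 + 22414)/(174527 + C(-384)) = (-111417 + 22414)/(174527 + 345) = -89003/174872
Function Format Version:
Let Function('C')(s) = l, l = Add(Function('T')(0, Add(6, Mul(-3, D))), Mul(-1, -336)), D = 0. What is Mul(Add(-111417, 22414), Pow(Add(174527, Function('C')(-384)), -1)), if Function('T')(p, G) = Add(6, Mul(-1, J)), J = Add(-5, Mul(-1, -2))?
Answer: Rational(-89003, 174872) ≈ -0.50896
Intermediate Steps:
J = -3 (J = Add(-5, 2) = -3)
Function('T')(p, G) = 9 (Function('T')(p, G) = Add(6, Mul(-1, -3)) = Add(6, 3) = 9)
l = 345 (l = Add(9, Mul(-1, -336)) = Add(9, 336) = 345)
Function('C')(s) = 345
Mul(Add(-111417, 22414), Pow(Add(174527, Function('C')(-384)), -1)) = Mul(Add(-111417, 22414), Pow(Add(174527, 345), -1)) = Mul(-89003, Pow(174872, -1)) = Mul(-89003, Rational(1, 174872)) = Rational(-89003, 174872)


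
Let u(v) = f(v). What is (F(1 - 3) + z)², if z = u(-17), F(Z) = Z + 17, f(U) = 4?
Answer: 361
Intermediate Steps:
u(v) = 4
F(Z) = 17 + Z
z = 4
(F(1 - 3) + z)² = ((17 + (1 - 3)) + 4)² = ((17 - 2) + 4)² = (15 + 4)² = 19² = 361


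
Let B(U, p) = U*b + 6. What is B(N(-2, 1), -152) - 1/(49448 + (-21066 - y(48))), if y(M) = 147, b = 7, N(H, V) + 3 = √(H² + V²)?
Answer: -423526/28235 + 7*√5 ≈ 0.65244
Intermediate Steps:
N(H, V) = -3 + √(H² + V²)
B(U, p) = 6 + 7*U (B(U, p) = U*7 + 6 = 7*U + 6 = 6 + 7*U)
B(N(-2, 1), -152) - 1/(49448 + (-21066 - y(48))) = (6 + 7*(-3 + √((-2)² + 1²))) - 1/(49448 + (-21066 - 1*147)) = (6 + 7*(-3 + √(4 + 1))) - 1/(49448 + (-21066 - 147)) = (6 + 7*(-3 + √5)) - 1/(49448 - 21213) = (6 + (-21 + 7*√5)) - 1/28235 = (-15 + 7*√5) - 1*1/28235 = (-15 + 7*√5) - 1/28235 = -423526/28235 + 7*√5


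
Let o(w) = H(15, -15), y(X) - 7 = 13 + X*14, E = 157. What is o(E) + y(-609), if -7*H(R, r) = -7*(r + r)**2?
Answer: -7606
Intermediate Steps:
H(R, r) = 4*r**2 (H(R, r) = -(-1)*(r + r)**2 = -(-1)*(2*r)**2 = -(-1)*4*r**2 = -(-4)*r**2 = 4*r**2)
y(X) = 20 + 14*X (y(X) = 7 + (13 + X*14) = 7 + (13 + 14*X) = 20 + 14*X)
o(w) = 900 (o(w) = 4*(-15)**2 = 4*225 = 900)
o(E) + y(-609) = 900 + (20 + 14*(-609)) = 900 + (20 - 8526) = 900 - 8506 = -7606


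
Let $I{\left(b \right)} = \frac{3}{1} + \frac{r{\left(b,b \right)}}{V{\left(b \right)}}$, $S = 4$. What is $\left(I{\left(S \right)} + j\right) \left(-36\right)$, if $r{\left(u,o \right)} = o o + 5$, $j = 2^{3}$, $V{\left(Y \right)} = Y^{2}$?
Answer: $- \frac{1773}{4} \approx -443.25$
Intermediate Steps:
$j = 8$
$r{\left(u,o \right)} = 5 + o^{2}$ ($r{\left(u,o \right)} = o^{2} + 5 = 5 + o^{2}$)
$I{\left(b \right)} = 3 + \frac{5 + b^{2}}{b^{2}}$ ($I{\left(b \right)} = \frac{3}{1} + \frac{5 + b^{2}}{b^{2}} = 3 \cdot 1 + \frac{5 + b^{2}}{b^{2}} = 3 + \frac{5 + b^{2}}{b^{2}}$)
$\left(I{\left(S \right)} + j\right) \left(-36\right) = \left(\left(4 + \frac{5}{16}\right) + 8\right) \left(-36\right) = \left(\frac{69}{16} + 8\right) \left(-36\right) = \frac{197}{16} \left(-36\right) = - \frac{1773}{4}$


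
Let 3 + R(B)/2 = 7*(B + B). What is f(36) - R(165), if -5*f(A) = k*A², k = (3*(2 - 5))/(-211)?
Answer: -4879434/1055 ≈ -4625.1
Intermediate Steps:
k = 9/211 (k = (3*(-3))*(-1/211) = -9*(-1/211) = 9/211 ≈ 0.042654)
R(B) = -6 + 28*B (R(B) = -6 + 2*(7*(B + B)) = -6 + 2*(7*(2*B)) = -6 + 2*(14*B) = -6 + 28*B)
f(A) = -9*A²/1055
f(36) - R(165) = -9/1055*36² - (-6 + 28*165) = -9/1055*1296 - (-6 + 4620) = -11664/1055 - 1*4614 = -11664/1055 - 4614 = -4879434/1055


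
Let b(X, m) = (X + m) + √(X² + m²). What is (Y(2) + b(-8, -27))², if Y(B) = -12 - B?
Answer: (49 - √793)² ≈ 434.29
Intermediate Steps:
b(X, m) = X + m + √(X² + m²)
(Y(2) + b(-8, -27))² = ((-12 - 1*2) + (-8 - 27 + √((-8)² + (-27)²)))² = ((-12 - 2) + (-8 - 27 + √(64 + 729)))² = (-14 + (-8 - 27 + √793))² = (-14 + (-35 + √793))² = (-49 + √793)²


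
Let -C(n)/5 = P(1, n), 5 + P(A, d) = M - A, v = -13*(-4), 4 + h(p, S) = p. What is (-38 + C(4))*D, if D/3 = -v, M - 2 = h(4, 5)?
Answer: 2808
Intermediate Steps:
h(p, S) = -4 + p
M = 2 (M = 2 + (-4 + 4) = 2 + 0 = 2)
v = 52
P(A, d) = -3 - A (P(A, d) = -5 + (2 - A) = -3 - A)
C(n) = 20 (C(n) = -5*(-3 - 1*1) = -5*(-3 - 1) = -5*(-4) = 20)
D = -156 (D = 3*(-1*52) = 3*(-52) = -156)
(-38 + C(4))*D = (-38 + 20)*(-156) = -18*(-156) = 2808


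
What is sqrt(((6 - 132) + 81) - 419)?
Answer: 4*I*sqrt(29) ≈ 21.541*I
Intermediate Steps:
sqrt(((6 - 132) + 81) - 419) = sqrt((-126 + 81) - 419) = sqrt(-45 - 419) = sqrt(-464) = 4*I*sqrt(29)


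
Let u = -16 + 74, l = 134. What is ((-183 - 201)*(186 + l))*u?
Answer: -7127040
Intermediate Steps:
u = 58
((-183 - 201)*(186 + l))*u = ((-183 - 201)*(186 + 134))*58 = -384*320*58 = -122880*58 = -7127040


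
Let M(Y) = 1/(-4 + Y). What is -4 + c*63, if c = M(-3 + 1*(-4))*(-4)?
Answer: 208/11 ≈ 18.909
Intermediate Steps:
c = 4/11 (c = -4/(-4 + (-3 + 1*(-4))) = -4/(-4 + (-3 - 4)) = -4/(-4 - 7) = -4/(-11) = -1/11*(-4) = 4/11 ≈ 0.36364)
-4 + c*63 = -4 + (4/11)*63 = -4 + 252/11 = 208/11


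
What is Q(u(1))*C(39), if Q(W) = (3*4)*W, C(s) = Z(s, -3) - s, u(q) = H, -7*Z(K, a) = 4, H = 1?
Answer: -3324/7 ≈ -474.86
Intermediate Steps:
Z(K, a) = -4/7 (Z(K, a) = -⅐*4 = -4/7)
u(q) = 1
C(s) = -4/7 - s
Q(W) = 12*W
Q(u(1))*C(39) = (12*1)*(-4/7 - 1*39) = 12*(-4/7 - 39) = 12*(-277/7) = -3324/7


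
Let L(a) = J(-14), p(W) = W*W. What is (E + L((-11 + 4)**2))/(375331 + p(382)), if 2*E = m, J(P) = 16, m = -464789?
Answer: -8769/19670 ≈ -0.44581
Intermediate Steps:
p(W) = W**2
L(a) = 16
E = -464789/2 (E = (1/2)*(-464789) = -464789/2 ≈ -2.3239e+5)
(E + L((-11 + 4)**2))/(375331 + p(382)) = (-464789/2 + 16)/(375331 + 382**2) = -464757/(2*(375331 + 145924)) = -464757/2/521255 = -464757/2*1/521255 = -8769/19670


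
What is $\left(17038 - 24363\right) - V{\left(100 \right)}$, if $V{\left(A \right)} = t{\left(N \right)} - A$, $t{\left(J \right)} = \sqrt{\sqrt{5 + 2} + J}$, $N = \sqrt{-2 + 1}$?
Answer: $-7225 - \sqrt{i + \sqrt{7}} \approx -7226.7 - 0.30222 i$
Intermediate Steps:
$N = i$ ($N = \sqrt{-1} = i \approx 1.0 i$)
$t{\left(J \right)} = \sqrt{J + \sqrt{7}}$ ($t{\left(J \right)} = \sqrt{\sqrt{7} + J} = \sqrt{J + \sqrt{7}}$)
$V{\left(A \right)} = \sqrt{i + \sqrt{7}} - A$
$\left(17038 - 24363\right) - V{\left(100 \right)} = \left(17038 - 24363\right) - \left(\sqrt{i + \sqrt{7}} - 100\right) = -7325 - \left(-100 + \sqrt{i + \sqrt{7}}\right) = -7325 + \left(100 - \sqrt{i + \sqrt{7}}\right) = -7225 - \sqrt{i + \sqrt{7}}$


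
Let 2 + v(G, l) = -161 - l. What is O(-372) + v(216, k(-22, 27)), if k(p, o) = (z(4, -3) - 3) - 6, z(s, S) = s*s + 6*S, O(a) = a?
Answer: -524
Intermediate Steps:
z(s, S) = s**2 + 6*S
k(p, o) = -11 (k(p, o) = ((4**2 + 6*(-3)) - 3) - 6 = ((16 - 18) - 3) - 6 = (-2 - 3) - 6 = -5 - 6 = -11)
v(G, l) = -163 - l (v(G, l) = -2 + (-161 - l) = -163 - l)
O(-372) + v(216, k(-22, 27)) = -372 + (-163 - 1*(-11)) = -372 + (-163 + 11) = -372 - 152 = -524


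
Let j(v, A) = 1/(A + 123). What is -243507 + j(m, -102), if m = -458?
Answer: -5113646/21 ≈ -2.4351e+5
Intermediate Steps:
j(v, A) = 1/(123 + A)
-243507 + j(m, -102) = -243507 + 1/(123 - 102) = -243507 + 1/21 = -5113646/21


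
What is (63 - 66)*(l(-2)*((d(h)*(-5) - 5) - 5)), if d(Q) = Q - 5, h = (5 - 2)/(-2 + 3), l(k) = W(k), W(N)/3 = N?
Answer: 0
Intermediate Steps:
W(N) = 3*N
l(k) = 3*k
h = 3 (h = 3/1 = 3*1 = 3)
d(Q) = -5 + Q
(63 - 66)*(l(-2)*((d(h)*(-5) - 5) - 5)) = (63 - 66)*((3*(-2))*(((-5 + 3)*(-5) - 5) - 5)) = -(-18)*((-2*(-5) - 5) - 5) = -(-18)*((10 - 5) - 5) = -(-18)*(5 - 5) = -(-18)*0 = -3*0 = 0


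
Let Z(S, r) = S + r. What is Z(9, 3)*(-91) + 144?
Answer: -948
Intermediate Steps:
Z(9, 3)*(-91) + 144 = (9 + 3)*(-91) + 144 = 12*(-91) + 144 = -1092 + 144 = -948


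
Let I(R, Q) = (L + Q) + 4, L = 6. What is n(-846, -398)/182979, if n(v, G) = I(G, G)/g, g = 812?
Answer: -97/37144737 ≈ -2.6114e-6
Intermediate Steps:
I(R, Q) = 10 + Q (I(R, Q) = (6 + Q) + 4 = 10 + Q)
n(v, G) = 5/406 + G/812 (n(v, G) = (10 + G)/812 = (10 + G)*(1/812) = 5/406 + G/812)
n(-846, -398)/182979 = (5/406 + (1/812)*(-398))/182979 = (5/406 - 199/406)*(1/182979) = -97/203*1/182979 = -97/37144737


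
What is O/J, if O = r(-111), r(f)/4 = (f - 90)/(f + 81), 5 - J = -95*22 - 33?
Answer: 67/5320 ≈ 0.012594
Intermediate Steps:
J = 2128 (J = 5 - (-95*22 - 33) = 5 - (-2090 - 33) = 5 - 1*(-2123) = 5 + 2123 = 2128)
r(f) = 4*(-90 + f)/(81 + f) (r(f) = 4*((f - 90)/(f + 81)) = 4*((-90 + f)/(81 + f)) = 4*(-90 + f)/(81 + f))
O = 134/5 (O = 4*(-90 - 111)/(81 - 111) = 4*(-201)/(-30) = 4*(-1/30)*(-201) = 134/5 ≈ 26.800)
O/J = (134/5)/2128 = (134/5)*(1/2128) = 67/5320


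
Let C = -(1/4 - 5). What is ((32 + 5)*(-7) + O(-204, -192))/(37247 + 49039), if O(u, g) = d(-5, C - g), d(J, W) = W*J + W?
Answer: -523/43143 ≈ -0.012122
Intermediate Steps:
C = 19/4 (C = -(1/4 - 5) = -1*(-19/4) = 19/4 ≈ 4.7500)
d(J, W) = W + J*W (d(J, W) = J*W + W = W + J*W)
O(u, g) = -19 + 4*g (O(u, g) = (19/4 - g)*(1 - 5) = (19/4 - g)*(-4) = -19 + 4*g)
((32 + 5)*(-7) + O(-204, -192))/(37247 + 49039) = ((32 + 5)*(-7) + (-19 + 4*(-192)))/(37247 + 49039) = (37*(-7) + (-19 - 768))/86286 = (-259 - 787)*(1/86286) = -1046*1/86286 = -523/43143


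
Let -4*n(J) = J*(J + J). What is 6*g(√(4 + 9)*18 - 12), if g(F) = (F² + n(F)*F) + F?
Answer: 486144 - 253260*√13 ≈ -4.2700e+5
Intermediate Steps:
n(J) = -J²/2 (n(J) = -J*(J + J)/4 = -J*2*J/4 = -J²/2)
g(F) = F + F² - F³/2 (g(F) = (F² + (-F²/2)*F) + F = (F² - F³/2) + F = F + F² - F³/2)
6*g(√(4 + 9)*18 - 12) = 6*((√(4 + 9)*18 - 12)*(1 + (√(4 + 9)*18 - 12) - (√(4 + 9)*18 - 12)²/2)) = 6*((√13*18 - 12)*(1 + (√13*18 - 12) - (√13*18 - 12)²/2)) = 6*((18*√13 - 12)*(1 + (18*√13 - 12) - (18*√13 - 12)²/2)) = 6*((-12 + 18*√13)*(1 + (-12 + 18*√13) - (-12 + 18*√13)²/2)) = 6*((-12 + 18*√13)*(-11 + 18*√13 - (-12 + 18*√13)²/2)) = 6*(-12 + 18*√13)*(-11 + 18*√13 - (-12 + 18*√13)²/2)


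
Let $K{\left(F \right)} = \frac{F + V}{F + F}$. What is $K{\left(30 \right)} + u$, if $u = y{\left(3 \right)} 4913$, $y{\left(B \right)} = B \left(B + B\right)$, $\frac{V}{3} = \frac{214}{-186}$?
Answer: $\frac{164488063}{1860} \approx 88435.0$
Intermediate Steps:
$V = - \frac{107}{31}$ ($V = 3 \frac{214}{-186} = 3 \cdot 214 \left(- \frac{1}{186}\right) = 3 \left(- \frac{107}{93}\right) = - \frac{107}{31} \approx -3.4516$)
$y{\left(B \right)} = 2 B^{2}$ ($y{\left(B \right)} = B 2 B = 2 B^{2}$)
$K{\left(F \right)} = \frac{- \frac{107}{31} + F}{2 F}$ ($K{\left(F \right)} = \frac{F - \frac{107}{31}}{F + F} = \frac{- \frac{107}{31} + F}{2 F}$)
$u = 88434$ ($u = 2 \cdot 3^{2} \cdot 4913 = 2 \cdot 9 \cdot 4913 = 18 \cdot 4913 = 88434$)
$K{\left(30 \right)} + u = \frac{-107 + 31 \cdot 30}{62 \cdot 30} + 88434 = \frac{1}{62} \cdot \frac{1}{30} \left(-107 + 930\right) + 88434 = \frac{1}{62} \cdot \frac{1}{30} \cdot 823 + 88434 = \frac{823}{1860} + 88434 = \frac{164488063}{1860}$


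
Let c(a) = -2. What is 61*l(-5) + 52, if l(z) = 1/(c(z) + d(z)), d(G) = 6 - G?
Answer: 529/9 ≈ 58.778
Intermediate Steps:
l(z) = 1/(4 - z) (l(z) = 1/(-2 + (6 - z)) = 1/(4 - z))
61*l(-5) + 52 = 61*(-1/(-4 - 5)) + 52 = 61*(-1/(-9)) + 52 = 61*(-1*(-1/9)) + 52 = 61*(1/9) + 52 = 61/9 + 52 = 529/9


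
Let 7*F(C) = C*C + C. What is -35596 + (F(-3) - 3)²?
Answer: -1743979/49 ≈ -35591.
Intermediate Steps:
F(C) = C/7 + C²/7 (F(C) = (C*C + C)/7 = (C² + C)/7 = (C + C²)/7 = C/7 + C²/7)
-35596 + (F(-3) - 3)² = -35596 + ((⅐)*(-3)*(1 - 3) - 3)² = -35596 + ((⅐)*(-3)*(-2) - 3)² = -35596 + (6/7 - 3)² = -35596 + (-15/7)² = -35596 + 225/49 = -1743979/49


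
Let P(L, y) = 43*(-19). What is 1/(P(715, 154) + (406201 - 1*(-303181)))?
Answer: 1/708565 ≈ 1.4113e-6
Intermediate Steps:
P(L, y) = -817
1/(P(715, 154) + (406201 - 1*(-303181))) = 1/(-817 + (406201 - 1*(-303181))) = 1/(-817 + (406201 + 303181)) = 1/(-817 + 709382) = 1/708565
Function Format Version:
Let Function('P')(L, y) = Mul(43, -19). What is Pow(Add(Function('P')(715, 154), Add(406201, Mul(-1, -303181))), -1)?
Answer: Rational(1, 708565) ≈ 1.4113e-6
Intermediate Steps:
Function('P')(L, y) = -817
Pow(Add(Function('P')(715, 154), Add(406201, Mul(-1, -303181))), -1) = Pow(Add(-817, Add(406201, Mul(-1, -303181))), -1) = Pow(Add(-817, Add(406201, 303181)), -1) = Pow(Add(-817, 709382), -1) = Pow(708565, -1) = Rational(1, 708565)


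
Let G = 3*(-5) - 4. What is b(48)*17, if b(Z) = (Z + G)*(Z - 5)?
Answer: 21199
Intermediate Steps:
G = -19 (G = -15 - 4 = -19)
b(Z) = (-19 + Z)*(-5 + Z) (b(Z) = (Z - 19)*(Z - 5) = (-19 + Z)*(-5 + Z))
b(48)*17 = (95 + 48² - 24*48)*17 = (95 + 2304 - 1152)*17 = 1247*17 = 21199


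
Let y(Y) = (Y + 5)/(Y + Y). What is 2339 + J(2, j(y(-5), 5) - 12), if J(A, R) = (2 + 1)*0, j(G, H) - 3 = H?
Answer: 2339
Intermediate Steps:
y(Y) = (5 + Y)/(2*Y) (y(Y) = (5 + Y)/((2*Y)) = (5 + Y)*(1/(2*Y)) = (5 + Y)/(2*Y))
j(G, H) = 3 + H
J(A, R) = 0 (J(A, R) = 3*0 = 0)
2339 + J(2, j(y(-5), 5) - 12) = 2339 + 0 = 2339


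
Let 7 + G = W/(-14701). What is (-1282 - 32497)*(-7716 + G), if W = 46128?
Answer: 3836684722829/14701 ≈ 2.6098e+8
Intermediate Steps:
G = -149035/14701 (G = -7 + 46128/(-14701) = -7 + 46128*(-1/14701) = -7 - 46128/14701 = -149035/14701 ≈ -10.138)
(-1282 - 32497)*(-7716 + G) = (-1282 - 32497)*(-7716 - 149035/14701) = -33779*(-113581951/14701) = 3836684722829/14701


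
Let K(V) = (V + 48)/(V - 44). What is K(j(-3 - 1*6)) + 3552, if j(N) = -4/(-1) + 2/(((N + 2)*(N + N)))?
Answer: 8944211/2519 ≈ 3550.7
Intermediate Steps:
j(N) = 4 + 1/(N*(2 + N)) (j(N) = -4*(-1) + 2/(((2 + N)*(2*N))) = 4 + 2/((2*N*(2 + N))) = 4 + 2*(1/(2*N*(2 + N))) = 4 + 1/(N*(2 + N)))
K(V) = (48 + V)/(-44 + V)
K(j(-3 - 1*6)) + 3552 = (48 + (1 + 4*(-3 - 1*6)**2 + 8*(-3 - 1*6))/((-3 - 1*6)*(2 + (-3 - 1*6))))/(-44 + (1 + 4*(-3 - 1*6)**2 + 8*(-3 - 1*6))/((-3 - 1*6)*(2 + (-3 - 1*6)))) + 3552 = (48 + (1 + 4*(-3 - 6)**2 + 8*(-3 - 6))/((-3 - 6)*(2 + (-3 - 6))))/(-44 + (1 + 4*(-3 - 6)**2 + 8*(-3 - 6))/((-3 - 6)*(2 + (-3 - 6)))) + 3552 = (48 + (1 + 4*(-9)**2 + 8*(-9))/((-9)*(2 - 9)))/(-44 + (1 + 4*(-9)**2 + 8*(-9))/((-9)*(2 - 9))) + 3552 = (48 - 1/9*(1 + 4*81 - 72)/(-7))/(-44 - 1/9*(1 + 4*81 - 72)/(-7)) + 3552 = (48 - 1/9*(-1/7)*(1 + 324 - 72))/(-44 - 1/9*(-1/7)*(1 + 324 - 72)) + 3552 = (48 - 1/9*(-1/7)*253)/(-44 - 1/9*(-1/7)*253) + 3552 = (48 + 253/63)/(-44 + 253/63) + 3552 = (3277/63)/(-2519/63) + 3552 = -63/2519*3277/63 + 3552 = -3277/2519 + 3552 = 8944211/2519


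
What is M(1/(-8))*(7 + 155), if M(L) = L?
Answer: -81/4 ≈ -20.250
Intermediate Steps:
M(1/(-8))*(7 + 155) = (7 + 155)/(-8) = -1/8*162 = -81/4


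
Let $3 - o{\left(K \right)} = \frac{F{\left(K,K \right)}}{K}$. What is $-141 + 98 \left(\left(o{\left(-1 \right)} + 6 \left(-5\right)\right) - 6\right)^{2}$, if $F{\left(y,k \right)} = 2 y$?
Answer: $119909$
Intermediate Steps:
$o{\left(K \right)} = 1$ ($o{\left(K \right)} = 3 - \frac{2 K}{K} = 3 - 2 = 1$)
$-141 + 98 \left(\left(o{\left(-1 \right)} + 6 \left(-5\right)\right) - 6\right)^{2} = -141 + 98 \left(\left(1 + 6 \left(-5\right)\right) - 6\right)^{2} = -141 + 98 \left(\left(1 - 30\right) - 6\right)^{2} = -141 + 98 \left(-29 - 6\right)^{2} = -141 + 98 \left(-35\right)^{2} = -141 + 98 \cdot 1225 = -141 + 120050 = 119909$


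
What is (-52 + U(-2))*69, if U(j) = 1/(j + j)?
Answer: -14421/4 ≈ -3605.3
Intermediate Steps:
U(j) = 1/(2*j)
(-52 + U(-2))*69 = (-52 + (½)/(-2))*69 = (-52 + (½)*(-½))*69 = (-52 - ¼)*69 = -209/4*69 = -14421/4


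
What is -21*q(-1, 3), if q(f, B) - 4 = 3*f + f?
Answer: 0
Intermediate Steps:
q(f, B) = 4 + 4*f (q(f, B) = 4 + (3*f + f) = 4 + 4*f)
-21*q(-1, 3) = -21*(4 + 4*(-1)) = -21*(4 - 4) = -21*0 = 0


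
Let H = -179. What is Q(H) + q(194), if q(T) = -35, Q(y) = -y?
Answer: 144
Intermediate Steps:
Q(H) + q(194) = -1*(-179) - 35 = 179 - 35 = 144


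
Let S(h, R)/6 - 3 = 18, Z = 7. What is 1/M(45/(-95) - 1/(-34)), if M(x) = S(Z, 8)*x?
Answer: -323/18081 ≈ -0.017864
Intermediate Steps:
S(h, R) = 126 (S(h, R) = 18 + 6*18 = 18 + 108 = 126)
M(x) = 126*x
1/M(45/(-95) - 1/(-34)) = 1/(126*(45/(-95) - 1/(-34))) = 1/(126*(45*(-1/95) - 1*(-1/34))) = 1/(126*(-9/19 + 1/34)) = 1/(126*(-287/646)) = 1/(-18081/323) = -323/18081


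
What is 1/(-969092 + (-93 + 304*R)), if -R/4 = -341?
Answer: -1/554529 ≈ -1.8033e-6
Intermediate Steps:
R = 1364 (R = -4*(-341) = 1364)
1/(-969092 + (-93 + 304*R)) = 1/(-969092 + (-93 + 304*1364)) = 1/(-969092 + (-93 + 414656)) = 1/(-969092 + 414563) = 1/(-554529) = -1/554529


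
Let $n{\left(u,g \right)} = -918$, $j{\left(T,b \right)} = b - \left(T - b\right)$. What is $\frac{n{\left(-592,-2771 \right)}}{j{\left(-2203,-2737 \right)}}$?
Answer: $\frac{918}{3271} \approx 0.28065$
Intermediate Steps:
$j{\left(T,b \right)} = - T + 2 b$
$\frac{n{\left(-592,-2771 \right)}}{j{\left(-2203,-2737 \right)}} = - \frac{918}{\left(-1\right) \left(-2203\right) + 2 \left(-2737\right)} = - \frac{918}{2203 - 5474} = - \frac{918}{-3271} = \left(-918\right) \left(- \frac{1}{3271}\right) = \frac{918}{3271}$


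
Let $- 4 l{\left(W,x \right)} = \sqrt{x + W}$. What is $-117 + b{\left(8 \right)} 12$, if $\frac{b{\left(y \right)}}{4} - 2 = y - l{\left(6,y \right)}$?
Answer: $363 + 12 \sqrt{14} \approx 407.9$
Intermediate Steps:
$l{\left(W,x \right)} = - \frac{\sqrt{W + x}}{4}$ ($l{\left(W,x \right)} = - \frac{\sqrt{x + W}}{4} = - \frac{\sqrt{W + x}}{4}$)
$b{\left(y \right)} = 8 + \sqrt{6 + y} + 4 y$ ($b{\left(y \right)} = 8 + 4 \left(y - - \frac{\sqrt{6 + y}}{4}\right) = 8 + 4 \left(y + \frac{\sqrt{6 + y}}{4}\right) = 8 + \left(\sqrt{6 + y} + 4 y\right) = 8 + \sqrt{6 + y} + 4 y$)
$-117 + b{\left(8 \right)} 12 = -117 + \left(8 + \sqrt{6 + 8} + 4 \cdot 8\right) 12 = -117 + \left(8 + \sqrt{14} + 32\right) 12 = -117 + \left(40 + \sqrt{14}\right) 12 = -117 + \left(480 + 12 \sqrt{14}\right) = 363 + 12 \sqrt{14}$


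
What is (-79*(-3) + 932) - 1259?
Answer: -90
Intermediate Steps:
(-79*(-3) + 932) - 1259 = (237 + 932) - 1259 = 1169 - 1259 = -90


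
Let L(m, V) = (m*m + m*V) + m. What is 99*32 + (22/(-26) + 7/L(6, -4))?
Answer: 741205/234 ≈ 3167.5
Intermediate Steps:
L(m, V) = m + m**2 + V*m (L(m, V) = (m**2 + V*m) + m = m + m**2 + V*m)
99*32 + (22/(-26) + 7/L(6, -4)) = 99*32 + (22/(-26) + 7/((6*(1 - 4 + 6)))) = 3168 + (22*(-1/26) + 7/((6*3))) = 3168 + (-11/13 + 7/18) = 3168 - 107/234 = 741205/234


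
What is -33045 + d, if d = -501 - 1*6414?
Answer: -39960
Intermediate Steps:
d = -6915 (d = -501 - 6414 = -6915)
-33045 + d = -33045 - 6915 = -39960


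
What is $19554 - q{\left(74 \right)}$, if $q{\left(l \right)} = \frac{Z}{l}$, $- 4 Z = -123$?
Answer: $\frac{5787861}{296} \approx 19554.0$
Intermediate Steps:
$Z = \frac{123}{4}$ ($Z = \left(- \frac{1}{4}\right) \left(-123\right) = \frac{123}{4} \approx 30.75$)
$q{\left(l \right)} = \frac{123}{4 l}$
$19554 - q{\left(74 \right)} = 19554 - \frac{123}{4 \cdot 74} = 19554 - \frac{123}{4} \cdot \frac{1}{74} = 19554 - \frac{123}{296} = \frac{5787861}{296}$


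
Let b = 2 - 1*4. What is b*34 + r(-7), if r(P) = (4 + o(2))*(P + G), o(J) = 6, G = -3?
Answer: -168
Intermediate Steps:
r(P) = -30 + 10*P (r(P) = (4 + 6)*(P - 3) = 10*(-3 + P) = -30 + 10*P)
b = -2 (b = 2 - 4 = -2)
b*34 + r(-7) = -2*34 + (-30 + 10*(-7)) = -68 + (-30 - 70) = -68 - 100 = -168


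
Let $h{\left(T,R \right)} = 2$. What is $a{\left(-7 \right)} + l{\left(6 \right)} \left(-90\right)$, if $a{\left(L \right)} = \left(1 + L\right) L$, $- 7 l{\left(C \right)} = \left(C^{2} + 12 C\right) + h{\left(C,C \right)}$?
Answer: $\frac{10194}{7} \approx 1456.3$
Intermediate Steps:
$l{\left(C \right)} = - \frac{2}{7} - \frac{12 C}{7} - \frac{C^{2}}{7}$ ($l{\left(C \right)} = - \frac{\left(C^{2} + 12 C\right) + 2}{7} = - \frac{2 + C^{2} + 12 C}{7} = - \frac{2}{7} - \frac{12 C}{7} - \frac{C^{2}}{7}$)
$a{\left(L \right)} = L \left(1 + L\right)$
$a{\left(-7 \right)} + l{\left(6 \right)} \left(-90\right) = - 7 \left(1 - 7\right) + \left(- \frac{2}{7} - \frac{72}{7} - \frac{6^{2}}{7}\right) \left(-90\right) = \left(-7\right) \left(-6\right) + \left(- \frac{2}{7} - \frac{72}{7} - \frac{36}{7}\right) \left(-90\right) = 42 + \left(- \frac{2}{7} - \frac{72}{7} - \frac{36}{7}\right) \left(-90\right) = 42 - - \frac{9900}{7} = 42 + \frac{9900}{7} = \frac{10194}{7}$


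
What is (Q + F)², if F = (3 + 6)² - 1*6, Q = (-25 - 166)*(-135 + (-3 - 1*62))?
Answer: 1464975625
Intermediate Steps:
Q = 38200 (Q = -191*(-135 + (-3 - 62)) = -191*(-135 - 65) = -191*(-200) = 38200)
F = 75 (F = 9² - 6 = 81 - 6 = 75)
(Q + F)² = (38200 + 75)² = 38275² = 1464975625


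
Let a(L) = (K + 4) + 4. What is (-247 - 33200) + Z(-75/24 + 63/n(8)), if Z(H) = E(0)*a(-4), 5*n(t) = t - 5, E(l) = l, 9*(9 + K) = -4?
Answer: -33447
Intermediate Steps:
K = -85/9 (K = -9 + (⅑)*(-4) = -9 - 4/9 = -85/9 ≈ -9.4444)
n(t) = -1 + t/5 (n(t) = (t - 5)/5 = (-5 + t)/5 = -1 + t/5)
a(L) = -13/9 (a(L) = (-85/9 + 4) + 4 = -49/9 + 4 = -13/9)
Z(H) = 0 (Z(H) = 0*(-13/9) = 0)
(-247 - 33200) + Z(-75/24 + 63/n(8)) = (-247 - 33200) + 0 = -33447 + 0 = -33447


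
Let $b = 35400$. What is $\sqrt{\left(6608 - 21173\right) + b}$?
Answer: $3 \sqrt{2315} \approx 144.34$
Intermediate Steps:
$\sqrt{\left(6608 - 21173\right) + b} = \sqrt{\left(6608 - 21173\right) + 35400} = \sqrt{-14565 + 35400} = \sqrt{20835} = 3 \sqrt{2315}$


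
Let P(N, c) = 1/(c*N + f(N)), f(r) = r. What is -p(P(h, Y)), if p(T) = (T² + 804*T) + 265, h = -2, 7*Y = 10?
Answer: -115037/1156 ≈ -99.513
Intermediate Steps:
Y = 10/7 (Y = (⅐)*10 = 10/7 ≈ 1.4286)
P(N, c) = 1/(N + N*c) (P(N, c) = 1/(c*N + N) = 1/(N*c + N) = 1/(N + N*c))
p(T) = 265 + T² + 804*T
-p(P(h, Y)) = -(265 + (1/((-2)*(1 + 10/7)))² + 804*(1/((-2)*(1 + 10/7)))) = -(265 + (-1/(2*17/7))² + 804*(-1/(2*17/7))) = -(265 + (-½*7/17)² + 804*(-½*7/17)) = -(265 + (-7/34)² + 804*(-7/34)) = -(265 + 49/1156 - 2814/17) = -1*115037/1156 = -115037/1156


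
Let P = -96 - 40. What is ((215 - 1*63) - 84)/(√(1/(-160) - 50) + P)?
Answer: -1479680/2967361 - 816*I*√8890/2967361 ≈ -0.49865 - 0.025928*I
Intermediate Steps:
P = -136
((215 - 1*63) - 84)/(√(1/(-160) - 50) + P) = ((215 - 1*63) - 84)/(√(1/(-160) - 50) - 136) = ((215 - 63) - 84)/(√(-1/160 - 50) - 136) = (152 - 84)/(√(-8001/160) - 136) = 68/(3*I*√8890/40 - 136) = 68/(-136 + 3*I*√8890/40)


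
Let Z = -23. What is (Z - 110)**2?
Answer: 17689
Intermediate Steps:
(Z - 110)**2 = (-23 - 110)**2 = (-133)**2 = 17689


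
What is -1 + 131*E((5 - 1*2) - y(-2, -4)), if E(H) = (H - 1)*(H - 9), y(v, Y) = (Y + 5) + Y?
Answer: -1966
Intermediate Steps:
y(v, Y) = 5 + 2*Y (y(v, Y) = (5 + Y) + Y = 5 + 2*Y)
E(H) = (-1 + H)*(-9 + H)
-1 + 131*E((5 - 1*2) - y(-2, -4)) = -1 + 131*(9 + ((5 - 1*2) - (5 + 2*(-4)))**2 - 10*((5 - 1*2) - (5 + 2*(-4)))) = -1 + 131*(9 + ((5 - 2) - (5 - 8))**2 - 10*((5 - 2) - (5 - 8))) = -1 + 131*(9 + (3 - 1*(-3))**2 - 10*(3 - 1*(-3))) = -1 + 131*(9 + (3 + 3)**2 - 10*(3 + 3)) = -1 + 131*(9 + 6**2 - 10*6) = -1 + 131*(9 + 36 - 60) = -1 + 131*(-15) = -1 - 1965 = -1966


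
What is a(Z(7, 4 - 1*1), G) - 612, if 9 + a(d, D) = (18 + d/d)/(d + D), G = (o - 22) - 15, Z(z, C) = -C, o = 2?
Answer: -1243/2 ≈ -621.50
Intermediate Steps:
G = -35 (G = (2 - 22) - 15 = -20 - 15 = -35)
a(d, D) = -9 + 19/(D + d) (a(d, D) = -9 + (18 + d/d)/(d + D) = -9 + (18 + 1)/(D + d) = -9 + 19/(D + d))
a(Z(7, 4 - 1*1), G) - 612 = (19 - 9*(-35) - (-9)*(4 - 1*1))/(-35 - (4 - 1*1)) - 612 = (19 + 315 - (-9)*(4 - 1))/(-35 - (4 - 1)) - 612 = (19 + 315 - (-9)*3)/(-35 - 1*3) - 612 = (19 + 315 - 9*(-3))/(-35 - 3) - 612 = (19 + 315 + 27)/(-38) - 612 = -1/38*361 - 612 = -19/2 - 612 = -1243/2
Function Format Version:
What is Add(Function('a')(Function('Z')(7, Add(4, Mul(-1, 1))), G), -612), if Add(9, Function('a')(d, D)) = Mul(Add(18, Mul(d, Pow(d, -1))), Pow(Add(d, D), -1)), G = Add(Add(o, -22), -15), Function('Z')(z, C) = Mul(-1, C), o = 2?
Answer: Rational(-1243, 2) ≈ -621.50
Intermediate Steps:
G = -35 (G = Add(Add(2, -22), -15) = Add(-20, -15) = -35)
Function('a')(d, D) = Add(-9, Mul(19, Pow(Add(D, d), -1))) (Function('a')(d, D) = Add(-9, Mul(Add(18, Mul(d, Pow(d, -1))), Pow(Add(d, D), -1))) = Add(-9, Mul(Add(18, 1), Pow(Add(D, d), -1))) = Add(-9, Mul(19, Pow(Add(D, d), -1))))
Add(Function('a')(Function('Z')(7, Add(4, Mul(-1, 1))), G), -612) = Add(Mul(Pow(Add(-35, Mul(-1, Add(4, Mul(-1, 1)))), -1), Add(19, Mul(-9, -35), Mul(-9, Mul(-1, Add(4, Mul(-1, 1)))))), -612) = Add(Mul(Pow(Add(-35, Mul(-1, Add(4, -1))), -1), Add(19, 315, Mul(-9, Mul(-1, Add(4, -1))))), -612) = Add(Mul(Pow(Add(-35, Mul(-1, 3)), -1), Add(19, 315, Mul(-9, Mul(-1, 3)))), -612) = Add(Mul(Pow(Add(-35, -3), -1), Add(19, 315, Mul(-9, -3))), -612) = Add(Mul(Pow(-38, -1), Add(19, 315, 27)), -612) = Add(Mul(Rational(-1, 38), 361), -612) = Add(Rational(-19, 2), -612) = Rational(-1243, 2)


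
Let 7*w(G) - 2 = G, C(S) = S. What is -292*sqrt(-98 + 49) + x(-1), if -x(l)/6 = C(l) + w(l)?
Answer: 36/7 - 2044*I ≈ 5.1429 - 2044.0*I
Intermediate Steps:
w(G) = 2/7 + G/7
x(l) = -12/7 - 48*l/7 (x(l) = -6*(l + (2/7 + l/7)) = -6*(2/7 + 8*l/7) = -12/7 - 48*l/7)
-292*sqrt(-98 + 49) + x(-1) = -292*sqrt(-98 + 49) + (-12/7 - 48/7*(-1)) = -2044*I + (-12/7 + 48/7) = -2044*I + 36/7 = 36/7 - 2044*I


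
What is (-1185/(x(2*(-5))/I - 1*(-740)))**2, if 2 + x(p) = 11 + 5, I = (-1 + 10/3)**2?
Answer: 68807025/27019204 ≈ 2.5466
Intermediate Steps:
I = 49/9 (I = (-1 + 10*(1/3))**2 = (-1 + 10/3)**2 = (7/3)**2 = 49/9 ≈ 5.4444)
x(p) = 14 (x(p) = -2 + (11 + 5) = -2 + 16 = 14)
(-1185/(x(2*(-5))/I - 1*(-740)))**2 = (-1185/(14/(49/9) - 1*(-740)))**2 = (-1185/(14*(9/49) + 740))**2 = (-1185/(18/7 + 740))**2 = (-1185/5198/7)**2 = (-1185*7/5198)**2 = (-8295/5198)**2 = 68807025/27019204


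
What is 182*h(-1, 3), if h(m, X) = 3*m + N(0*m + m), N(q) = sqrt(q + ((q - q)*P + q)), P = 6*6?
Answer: -546 + 182*I*sqrt(2) ≈ -546.0 + 257.39*I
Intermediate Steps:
P = 36
N(q) = sqrt(2)*sqrt(q) (N(q) = sqrt(q + ((q - q)*36 + q)) = sqrt(q + (0*36 + q)) = sqrt(q + (0 + q)) = sqrt(q + q) = sqrt(2*q) = sqrt(2)*sqrt(q))
h(m, X) = 3*m + sqrt(2)*sqrt(m) (h(m, X) = 3*m + sqrt(2)*sqrt(0*m + m) = 3*m + sqrt(2)*sqrt(0 + m) = 3*m + sqrt(2)*sqrt(m))
182*h(-1, 3) = 182*(3*(-1) + sqrt(2)*sqrt(-1)) = 182*(-3 + sqrt(2)*I) = 182*(-3 + I*sqrt(2)) = -546 + 182*I*sqrt(2)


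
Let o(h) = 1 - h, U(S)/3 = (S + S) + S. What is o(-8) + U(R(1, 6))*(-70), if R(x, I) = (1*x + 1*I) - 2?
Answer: -3141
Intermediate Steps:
R(x, I) = -2 + I + x (R(x, I) = (x + I) - 2 = (I + x) - 2 = -2 + I + x)
U(S) = 9*S (U(S) = 3*((S + S) + S) = 3*(2*S + S) = 3*(3*S) = 9*S)
o(-8) + U(R(1, 6))*(-70) = (1 - 1*(-8)) + (9*(-2 + 6 + 1))*(-70) = (1 + 8) + (9*5)*(-70) = 9 + 45*(-70) = 9 - 3150 = -3141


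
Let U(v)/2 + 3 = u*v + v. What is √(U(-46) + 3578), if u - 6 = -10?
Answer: 2*√962 ≈ 62.032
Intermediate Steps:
u = -4 (u = 6 - 10 = -4)
U(v) = -6 - 6*v (U(v) = -6 + 2*(-4*v + v) = -6 + 2*(-3*v) = -6 - 6*v)
√(U(-46) + 3578) = √((-6 - 6*(-46)) + 3578) = √((-6 + 276) + 3578) = √(270 + 3578) = √3848 = 2*√962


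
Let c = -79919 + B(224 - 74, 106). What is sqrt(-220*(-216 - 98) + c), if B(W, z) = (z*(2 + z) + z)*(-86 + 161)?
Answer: 3*sqrt(95079) ≈ 925.05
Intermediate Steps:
B(W, z) = 75*z + 75*z*(2 + z) (B(W, z) = (z + z*(2 + z))*75 = 75*z + 75*z*(2 + z))
c = 786631 (c = -79919 + 75*106*(3 + 106) = -79919 + 75*106*109 = -79919 + 866550 = 786631)
sqrt(-220*(-216 - 98) + c) = sqrt(-220*(-216 - 98) + 786631) = sqrt(-220*(-314) + 786631) = sqrt(69080 + 786631) = sqrt(855711) = 3*sqrt(95079)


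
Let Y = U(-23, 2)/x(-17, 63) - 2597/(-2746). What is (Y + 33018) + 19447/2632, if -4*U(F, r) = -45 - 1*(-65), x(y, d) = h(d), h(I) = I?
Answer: 1074133501439/32523624 ≈ 33026.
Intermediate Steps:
x(y, d) = d
U(F, r) = -5 (U(F, r) = -(-45 - 1*(-65))/4 = -(-45 + 65)/4 = -¼*20 = -5)
Y = 149881/172998 (Y = -5/63 - 2597/(-2746) = -5*1/63 - 2597*(-1/2746) = -5/63 + 2597/2746 = 149881/172998 ≈ 0.86637)
(Y + 33018) + 19447/2632 = (149881/172998 + 33018) + 19447/2632 = 5712197845/172998 + 19447*(1/2632) = 5712197845/172998 + 19447/2632 = 1074133501439/32523624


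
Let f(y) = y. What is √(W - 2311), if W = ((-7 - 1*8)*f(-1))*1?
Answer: 2*I*√574 ≈ 47.917*I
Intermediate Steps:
W = 15 (W = ((-7 - 1*8)*(-1))*1 = ((-7 - 8)*(-1))*1 = -15*(-1)*1 = 15*1 = 15)
√(W - 2311) = √(15 - 2311) = √(-2296) = 2*I*√574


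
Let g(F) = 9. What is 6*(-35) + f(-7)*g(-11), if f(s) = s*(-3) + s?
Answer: -84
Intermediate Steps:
f(s) = -2*s (f(s) = -3*s + s = -2*s)
6*(-35) + f(-7)*g(-11) = 6*(-35) - 2*(-7)*9 = -210 + 14*9 = -210 + 126 = -84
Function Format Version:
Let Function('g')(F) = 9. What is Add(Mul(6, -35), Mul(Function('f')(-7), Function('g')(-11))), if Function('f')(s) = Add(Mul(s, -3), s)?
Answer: -84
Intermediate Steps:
Function('f')(s) = Mul(-2, s) (Function('f')(s) = Add(Mul(-3, s), s) = Mul(-2, s))
Add(Mul(6, -35), Mul(Function('f')(-7), Function('g')(-11))) = Add(Mul(6, -35), Mul(Mul(-2, -7), 9)) = Add(-210, Mul(14, 9)) = Add(-210, 126) = -84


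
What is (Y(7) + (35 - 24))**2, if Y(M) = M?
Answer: 324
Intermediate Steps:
(Y(7) + (35 - 24))**2 = (7 + (35 - 24))**2 = (7 + 11)**2 = 18**2 = 324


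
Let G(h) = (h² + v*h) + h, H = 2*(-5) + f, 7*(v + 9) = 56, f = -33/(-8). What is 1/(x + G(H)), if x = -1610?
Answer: -64/100831 ≈ -0.00063473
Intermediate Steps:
f = 33/8 (f = -33*(-⅛) = 33/8 ≈ 4.1250)
v = -1 (v = -9 + (⅐)*56 = -9 + 8 = -1)
H = -47/8 (H = 2*(-5) + 33/8 = -10 + 33/8 = -47/8 ≈ -5.8750)
G(h) = h² (G(h) = (h² - h) + h = h²)
1/(x + G(H)) = 1/(-1610 + (-47/8)²) = 1/(-1610 + 2209/64) = 1/(-100831/64) = -64/100831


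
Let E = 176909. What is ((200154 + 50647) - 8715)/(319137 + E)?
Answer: 121043/248023 ≈ 0.48803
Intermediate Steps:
((200154 + 50647) - 8715)/(319137 + E) = ((200154 + 50647) - 8715)/(319137 + 176909) = (250801 - 8715)/496046 = 242086*(1/496046) = 121043/248023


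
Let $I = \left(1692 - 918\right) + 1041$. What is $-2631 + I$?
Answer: $-816$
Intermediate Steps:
$I = 1815$ ($I = 774 + 1041 = 1815$)
$-2631 + I = -2631 + 1815 = -816$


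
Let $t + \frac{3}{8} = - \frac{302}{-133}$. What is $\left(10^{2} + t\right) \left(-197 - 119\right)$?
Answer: $- \frac{8564943}{266} \approx -32199.0$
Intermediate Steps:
$t = \frac{2017}{1064}$ ($t = - \frac{3}{8} - \frac{302}{-133} = - \frac{3}{8} - - \frac{302}{133} = - \frac{3}{8} + \frac{302}{133} = \frac{2017}{1064} \approx 1.8957$)
$\left(10^{2} + t\right) \left(-197 - 119\right) = \left(10^{2} + \frac{2017}{1064}\right) \left(-197 - 119\right) = \left(100 + \frac{2017}{1064}\right) \left(-316\right) = \frac{108417}{1064} \left(-316\right) = - \frac{8564943}{266}$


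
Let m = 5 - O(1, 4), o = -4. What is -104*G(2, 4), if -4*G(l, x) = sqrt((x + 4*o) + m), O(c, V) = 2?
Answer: 78*I ≈ 78.0*I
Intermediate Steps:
m = 3 (m = 5 - 1*2 = 5 - 2 = 3)
G(l, x) = -sqrt(-13 + x)/4 (G(l, x) = -sqrt((x + 4*(-4)) + 3)/4 = -sqrt((x - 16) + 3)/4 = -sqrt((-16 + x) + 3)/4 = -sqrt(-13 + x)/4)
-104*G(2, 4) = -(-26)*sqrt(-13 + 4) = -(-26)*sqrt(-9) = -(-26)*3*I = -(-78)*I = 78*I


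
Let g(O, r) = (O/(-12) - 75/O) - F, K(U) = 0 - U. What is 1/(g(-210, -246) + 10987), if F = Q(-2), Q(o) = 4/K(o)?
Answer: 7/77020 ≈ 9.0885e-5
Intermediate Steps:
K(U) = -U
Q(o) = -4/o (Q(o) = 4/((-o)) = 4*(-1/o) = -4/o)
F = 2 (F = -4/(-2) = -4*(-½) = 2)
g(O, r) = -2 - 75/O - O/12 (g(O, r) = (O/(-12) - 75/O) - 1*2 = (O*(-1/12) - 75/O) - 2 = (-O/12 - 75/O) - 2 = (-75/O - O/12) - 2 = -2 - 75/O - O/12)
1/(g(-210, -246) + 10987) = 1/((-2 - 75/(-210) - 1/12*(-210)) + 10987) = 1/((-2 - 75*(-1/210) + 35/2) + 10987) = 1/((-2 + 5/14 + 35/2) + 10987) = 1/(111/7 + 10987) = 1/(77020/7) = 7/77020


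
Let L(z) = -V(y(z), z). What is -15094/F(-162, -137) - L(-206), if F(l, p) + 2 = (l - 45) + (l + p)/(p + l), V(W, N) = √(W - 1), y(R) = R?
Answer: 7547/104 + 3*I*√23 ≈ 72.567 + 14.387*I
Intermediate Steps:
V(W, N) = √(-1 + W)
L(z) = -√(-1 + z)
F(l, p) = -46 + l (F(l, p) = -2 + ((l - 45) + (l + p)/(p + l)) = -2 + ((-45 + l) + (l + p)/(l + p)) = -2 + ((-45 + l) + 1) = -2 + (-44 + l) = -46 + l)
-15094/F(-162, -137) - L(-206) = -15094/(-46 - 162) - (-1)*√(-1 - 206) = -15094/(-208) - (-1)*√(-207) = -15094*(-1/208) - (-1)*3*I*√23 = 7547/104 - (-3)*I*√23 = 7547/104 + 3*I*√23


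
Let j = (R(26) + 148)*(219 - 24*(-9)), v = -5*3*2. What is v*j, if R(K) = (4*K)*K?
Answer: -37218600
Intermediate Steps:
v = -30 (v = -15*2 = -30)
R(K) = 4*K²
j = 1240620 (j = (4*26² + 148)*(219 - 24*(-9)) = (4*676 + 148)*(219 + 216) = (2704 + 148)*435 = 2852*435 = 1240620)
v*j = -30*1240620 = -37218600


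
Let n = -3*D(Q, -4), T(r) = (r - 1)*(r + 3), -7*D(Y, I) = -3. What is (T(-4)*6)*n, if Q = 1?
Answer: -270/7 ≈ -38.571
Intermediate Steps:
D(Y, I) = 3/7 (D(Y, I) = -1/7*(-3) = 3/7)
T(r) = (-1 + r)*(3 + r)
n = -9/7 (n = -3*3/7 = -9/7 ≈ -1.2857)
(T(-4)*6)*n = ((-3 + (-4)**2 + 2*(-4))*6)*(-9/7) = ((-3 + 16 - 8)*6)*(-9/7) = (5*6)*(-9/7) = 30*(-9/7) = -270/7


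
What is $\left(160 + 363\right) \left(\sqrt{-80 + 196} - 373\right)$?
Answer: $-195079 + 1046 \sqrt{29} \approx -1.8945 \cdot 10^{5}$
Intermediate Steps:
$\left(160 + 363\right) \left(\sqrt{-80 + 196} - 373\right) = 523 \left(\sqrt{116} - 373\right) = 523 \left(2 \sqrt{29} - 373\right) = 523 \left(-373 + 2 \sqrt{29}\right) = -195079 + 1046 \sqrt{29}$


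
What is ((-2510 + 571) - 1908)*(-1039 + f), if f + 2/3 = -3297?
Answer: 50049470/3 ≈ 1.6683e+7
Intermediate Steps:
f = -9893/3 (f = -2/3 - 3297 = -9893/3 ≈ -3297.7)
((-2510 + 571) - 1908)*(-1039 + f) = ((-2510 + 571) - 1908)*(-1039 - 9893/3) = (-1939 - 1908)*(-13010/3) = -3847*(-13010/3) = 50049470/3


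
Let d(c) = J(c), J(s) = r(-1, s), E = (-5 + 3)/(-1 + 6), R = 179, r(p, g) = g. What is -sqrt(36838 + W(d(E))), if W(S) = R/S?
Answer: -sqrt(145562)/2 ≈ -190.76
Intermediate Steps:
E = -2/5 ≈ -0.40000
J(s) = s
d(c) = c
W(S) = 179/S
-sqrt(36838 + W(d(E))) = -sqrt(36838 + 179/(-2/5)) = -sqrt(36838 + 179*(-5/2)) = -sqrt(36838 - 895/2) = -sqrt(72781/2) = -sqrt(145562)/2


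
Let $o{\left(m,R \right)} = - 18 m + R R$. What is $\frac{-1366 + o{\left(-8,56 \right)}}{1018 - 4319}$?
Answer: $- \frac{1914}{3301} \approx -0.57982$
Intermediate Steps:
$o{\left(m,R \right)} = R^{2} - 18 m$ ($o{\left(m,R \right)} = - 18 m + R^{2} = R^{2} - 18 m$)
$\frac{-1366 + o{\left(-8,56 \right)}}{1018 - 4319} = \frac{-1366 - \left(-144 - 56^{2}\right)}{1018 - 4319} = \frac{-1366 + \left(3136 + 144\right)}{-3301} = \left(-1366 + 3280\right) \left(- \frac{1}{3301}\right) = 1914 \left(- \frac{1}{3301}\right) = - \frac{1914}{3301}$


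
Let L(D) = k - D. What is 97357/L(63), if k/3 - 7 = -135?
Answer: -97357/447 ≈ -217.80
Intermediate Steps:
k = -384 (k = 21 + 3*(-135) = 21 - 405 = -384)
L(D) = -384 - D
97357/L(63) = 97357/(-384 - 1*63) = 97357/(-384 - 63) = 97357/(-447) = 97357*(-1/447) = -97357/447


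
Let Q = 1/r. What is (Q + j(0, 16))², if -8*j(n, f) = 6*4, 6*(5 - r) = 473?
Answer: 1782225/196249 ≈ 9.0815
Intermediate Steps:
r = -443/6 (r = 5 - ⅙*473 = 5 - 473/6 = -443/6 ≈ -73.833)
j(n, f) = -3 (j(n, f) = -3*4/4 = -⅛*24 = -3)
Q = -6/443 (Q = 1/(-443/6) = -6/443 ≈ -0.013544)
(Q + j(0, 16))² = (-6/443 - 3)² = (-1335/443)² = 1782225/196249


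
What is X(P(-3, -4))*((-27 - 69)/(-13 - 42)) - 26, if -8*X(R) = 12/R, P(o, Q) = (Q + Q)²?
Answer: -5729/220 ≈ -26.041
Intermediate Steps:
P(o, Q) = 4*Q² (P(o, Q) = (2*Q)² = 4*Q²)
X(R) = -3/(2*R)
X(P(-3, -4))*((-27 - 69)/(-13 - 42)) - 26 = (-3/(2*(4*(-4)²)))*((-27 - 69)/(-13 - 42)) - 26 = (-3/(2*(4*16)))*(-96/(-55)) - 26 = (-3/2/64)*(-96*(-1/55)) - 26 = -3/2*1/64*(96/55) - 26 = -3/128*96/55 - 26 = -9/220 - 26 = -5729/220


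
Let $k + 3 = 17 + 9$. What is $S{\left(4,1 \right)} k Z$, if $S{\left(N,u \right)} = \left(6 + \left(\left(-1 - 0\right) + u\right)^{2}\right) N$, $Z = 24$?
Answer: $13248$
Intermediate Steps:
$k = 23$ ($k = -3 + \left(17 + 9\right) = -3 + 26 = 23$)
$S{\left(N,u \right)} = N \left(6 + \left(-1 + u\right)^{2}\right)$ ($S{\left(N,u \right)} = \left(6 + \left(\left(-1 + 0\right) + u\right)^{2}\right) N = \left(6 + \left(-1 + u\right)^{2}\right) N = N \left(6 + \left(-1 + u\right)^{2}\right)$)
$S{\left(4,1 \right)} k Z = 4 \left(6 + \left(-1 + 1\right)^{2}\right) 23 \cdot 24 = 4 \left(6 + 0^{2}\right) 23 \cdot 24 = 4 \left(6 + 0\right) 23 \cdot 24 = 4 \cdot 6 \cdot 23 \cdot 24 = 24 \cdot 23 \cdot 24 = 552 \cdot 24 = 13248$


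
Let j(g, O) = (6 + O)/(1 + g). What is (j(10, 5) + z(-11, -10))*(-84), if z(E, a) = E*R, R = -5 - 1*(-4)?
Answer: -1008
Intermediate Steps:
R = -1 (R = -5 + 4 = -1)
z(E, a) = -E (z(E, a) = E*(-1) = -E)
j(g, O) = (6 + O)/(1 + g)
(j(10, 5) + z(-11, -10))*(-84) = ((6 + 5)/(1 + 10) - 1*(-11))*(-84) = (11/11 + 11)*(-84) = ((1/11)*11 + 11)*(-84) = (1 + 11)*(-84) = 12*(-84) = -1008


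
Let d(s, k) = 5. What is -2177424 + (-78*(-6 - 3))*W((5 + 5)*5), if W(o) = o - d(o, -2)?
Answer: -2145834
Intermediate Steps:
W(o) = -5 + o (W(o) = o - 1*5 = o - 5 = -5 + o)
-2177424 + (-78*(-6 - 3))*W((5 + 5)*5) = -2177424 + (-78*(-6 - 3))*(-5 + (5 + 5)*5) = -2177424 + (-78*(-9))*(-5 + 10*5) = -2177424 + (-26*(-27))*(-5 + 50) = -2177424 + 702*45 = -2177424 + 31590 = -2145834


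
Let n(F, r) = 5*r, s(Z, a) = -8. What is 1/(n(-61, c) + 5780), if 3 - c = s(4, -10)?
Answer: 1/5835 ≈ 0.00017138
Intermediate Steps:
c = 11 (c = 3 - 1*(-8) = 3 + 8 = 11)
1/(n(-61, c) + 5780) = 1/(5*11 + 5780) = 1/(55 + 5780) = 1/5835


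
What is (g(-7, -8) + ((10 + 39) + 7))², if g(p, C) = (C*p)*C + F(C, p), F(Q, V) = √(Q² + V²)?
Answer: (-392 + √113)² ≈ 1.4544e+5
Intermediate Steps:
g(p, C) = √(C² + p²) + p*C² (g(p, C) = (C*p)*C + √(C² + p²) = p*C² + √(C² + p²) = √(C² + p²) + p*C²)
(g(-7, -8) + ((10 + 39) + 7))² = ((√((-8)² + (-7)²) - 7*(-8)²) + ((10 + 39) + 7))² = ((√(64 + 49) - 7*64) + (49 + 7))² = ((√113 - 448) + 56)² = ((-448 + √113) + 56)² = (-392 + √113)²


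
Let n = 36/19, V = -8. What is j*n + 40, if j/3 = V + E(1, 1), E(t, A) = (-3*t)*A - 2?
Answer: -644/19 ≈ -33.895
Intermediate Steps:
n = 36/19 (n = 36*(1/19) = 36/19 ≈ 1.8947)
E(t, A) = -2 - 3*A*t (E(t, A) = -3*A*t - 2 = -2 - 3*A*t)
j = -39 (j = 3*(-8 + (-2 - 3*1*1)) = 3*(-8 + (-2 - 3)) = 3*(-8 - 5) = 3*(-13) = -39)
j*n + 40 = -39*36/19 + 40 = -1404/19 + 40 = -644/19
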